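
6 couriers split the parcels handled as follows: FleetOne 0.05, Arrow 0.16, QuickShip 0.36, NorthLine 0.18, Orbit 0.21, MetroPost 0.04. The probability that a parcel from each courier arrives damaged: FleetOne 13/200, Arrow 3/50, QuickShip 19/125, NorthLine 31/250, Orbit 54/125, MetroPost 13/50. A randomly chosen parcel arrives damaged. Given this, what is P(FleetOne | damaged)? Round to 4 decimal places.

0.0170

Compute prior × likelihood for every hypothesis:
  FleetOne: 0.05 × 0.065 = 0.00325
  Arrow: 0.16 × 0.06 = 0.0096
  QuickShip: 0.36 × 0.152 = 0.05472
  NorthLine: 0.18 × 0.124 = 0.02232
  Orbit: 0.21 × 0.432 = 0.09072
  MetroPost: 0.04 × 0.26 = 0.0104
Normalizing constant = 0.19101.
P(FleetOne | evidence) = 0.00325 / 0.19101 ≈ 0.0170.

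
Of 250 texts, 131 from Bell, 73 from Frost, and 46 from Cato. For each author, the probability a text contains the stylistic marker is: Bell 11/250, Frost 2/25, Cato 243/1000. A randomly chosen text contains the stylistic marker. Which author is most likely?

Cato

Unnormalized posteriors (prior × likelihood):
  Bell: 0.524 × 0.044 = 0.023056
  Frost: 0.292 × 0.08 = 0.02336
  Cato: 0.184 × 0.243 = 0.044712
Normalizing constant = 0.091128.
Largest term belongs to Cato, so Cato is most probable.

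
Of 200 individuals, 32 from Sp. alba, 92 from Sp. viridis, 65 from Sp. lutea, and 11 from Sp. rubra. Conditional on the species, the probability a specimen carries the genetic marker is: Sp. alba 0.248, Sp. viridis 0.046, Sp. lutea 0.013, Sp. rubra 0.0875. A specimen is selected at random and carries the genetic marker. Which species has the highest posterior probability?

Sp. alba

Unnormalized posteriors (prior × likelihood):
  Sp. alba: 0.16 × 0.248 = 0.03968
  Sp. viridis: 0.46 × 0.046 = 0.02116
  Sp. lutea: 0.325 × 0.013 = 0.004225
  Sp. rubra: 0.055 × 0.0875 = 0.0048125
Total = 0.0698775.
Largest term belongs to Sp. alba, so Sp. alba is most probable.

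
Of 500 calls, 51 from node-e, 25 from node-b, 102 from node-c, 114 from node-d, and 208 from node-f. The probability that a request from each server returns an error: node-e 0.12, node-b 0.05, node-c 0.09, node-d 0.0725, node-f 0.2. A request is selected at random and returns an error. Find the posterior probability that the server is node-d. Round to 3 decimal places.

0.124

Compute prior × likelihood for every hypothesis:
  node-e: 0.102 × 0.12 = 0.01224
  node-b: 0.05 × 0.05 = 0.0025
  node-c: 0.204 × 0.09 = 0.01836
  node-d: 0.228 × 0.0725 = 0.01653
  node-f: 0.416 × 0.2 = 0.0832
Sum = 0.13283.
P(node-d | evidence) = 0.01653 / 0.13283 ≈ 0.124.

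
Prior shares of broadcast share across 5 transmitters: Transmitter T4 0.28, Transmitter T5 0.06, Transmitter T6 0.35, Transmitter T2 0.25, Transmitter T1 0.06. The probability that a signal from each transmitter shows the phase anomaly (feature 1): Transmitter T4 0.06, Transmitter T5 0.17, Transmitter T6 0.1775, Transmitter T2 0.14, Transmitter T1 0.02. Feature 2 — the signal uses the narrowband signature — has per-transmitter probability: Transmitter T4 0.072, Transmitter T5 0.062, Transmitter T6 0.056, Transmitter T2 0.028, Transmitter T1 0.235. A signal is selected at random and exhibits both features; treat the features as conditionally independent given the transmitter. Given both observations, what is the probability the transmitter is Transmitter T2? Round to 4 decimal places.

0.1489

Prior × likelihood for each hypothesis:
  Transmitter T4: 0.28 × 0.06 × 0.072 = 0.0012096
  Transmitter T5: 0.06 × 0.17 × 0.062 = 0.0006324
  Transmitter T6: 0.35 × 0.1775 × 0.056 = 0.003479
  Transmitter T2: 0.25 × 0.14 × 0.028 = 0.00098
  Transmitter T1: 0.06 × 0.02 × 0.235 = 0.000282
Normalizing constant = 0.006583.
P(Transmitter T2 | evidence) = 0.00098 / 0.006583 ≈ 0.1489.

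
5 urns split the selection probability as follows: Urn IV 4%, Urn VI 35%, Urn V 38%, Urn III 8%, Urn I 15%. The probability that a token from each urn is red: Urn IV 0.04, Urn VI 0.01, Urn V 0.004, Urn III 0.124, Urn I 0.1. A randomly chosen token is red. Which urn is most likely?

Compute prior × likelihood for every hypothesis:
  Urn IV: 0.04 × 0.04 = 0.0016
  Urn VI: 0.35 × 0.01 = 0.0035
  Urn V: 0.38 × 0.004 = 0.00152
  Urn III: 0.08 × 0.124 = 0.00992
  Urn I: 0.15 × 0.1 = 0.015
Total = 0.03154.
Largest term belongs to Urn I, so Urn I is most probable.

Urn I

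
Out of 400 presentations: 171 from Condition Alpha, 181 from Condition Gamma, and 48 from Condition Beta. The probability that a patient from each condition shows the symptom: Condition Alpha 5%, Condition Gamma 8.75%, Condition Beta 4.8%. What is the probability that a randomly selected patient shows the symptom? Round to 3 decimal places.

0.067

By Bayes' rule, posterior ∝ prior × likelihood:
  Condition Alpha: 0.4275 × 0.05 = 0.021375
  Condition Gamma: 0.4525 × 0.0875 = 0.03959375
  Condition Beta: 0.12 × 0.048 = 0.00576
P(symptomatic) = 0.021375 + 0.03959375 + 0.00576 = 0.06672875 → 0.067.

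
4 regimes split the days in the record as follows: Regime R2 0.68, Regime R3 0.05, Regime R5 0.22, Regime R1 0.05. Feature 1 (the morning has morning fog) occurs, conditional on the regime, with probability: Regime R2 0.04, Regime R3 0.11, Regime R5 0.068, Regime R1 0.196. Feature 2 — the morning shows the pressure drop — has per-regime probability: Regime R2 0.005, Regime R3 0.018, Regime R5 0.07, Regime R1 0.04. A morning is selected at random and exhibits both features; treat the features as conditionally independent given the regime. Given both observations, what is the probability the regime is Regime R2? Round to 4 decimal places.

0.0812

Compute prior × likelihood for every hypothesis:
  Regime R2: 0.68 × 0.04 × 0.005 = 0.000136
  Regime R3: 0.05 × 0.11 × 0.018 = 0.000099
  Regime R5: 0.22 × 0.068 × 0.07 = 0.0010472
  Regime R1: 0.05 × 0.196 × 0.04 = 0.000392
Normalizing constant = 0.0016742.
P(Regime R2 | evidence) = 0.000136 / 0.0016742 ≈ 0.0812.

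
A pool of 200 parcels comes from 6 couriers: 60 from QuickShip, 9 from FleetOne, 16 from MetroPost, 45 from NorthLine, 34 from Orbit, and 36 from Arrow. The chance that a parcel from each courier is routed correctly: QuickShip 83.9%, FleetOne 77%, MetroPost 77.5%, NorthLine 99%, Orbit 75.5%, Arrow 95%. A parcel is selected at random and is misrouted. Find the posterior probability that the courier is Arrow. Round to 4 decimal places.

0.0695

Taking complements, P(misrouted | each) = QuickShip 0.161, FleetOne 0.23, MetroPost 0.225, NorthLine 0.01, Orbit 0.245, Arrow 0.05.
Unnormalized posteriors (prior × likelihood):
  QuickShip: 0.3 × 0.161 = 0.0483
  FleetOne: 0.045 × 0.23 = 0.01035
  MetroPost: 0.08 × 0.225 = 0.018
  NorthLine: 0.225 × 0.01 = 0.00225
  Orbit: 0.17 × 0.245 = 0.04165
  Arrow: 0.18 × 0.05 = 0.009
Normalizing constant = 0.12955.
P(Arrow | evidence) = 0.009 / 0.12955 ≈ 0.0695.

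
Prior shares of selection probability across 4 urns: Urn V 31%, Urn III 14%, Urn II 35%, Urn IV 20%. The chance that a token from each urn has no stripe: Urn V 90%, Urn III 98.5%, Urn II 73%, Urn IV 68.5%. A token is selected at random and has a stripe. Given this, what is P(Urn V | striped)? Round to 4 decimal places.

Taking complements, P(striped | each) = Urn V 0.1, Urn III 0.015, Urn II 0.27, Urn IV 0.315.
Compute prior × likelihood for every hypothesis:
  Urn V: 0.31 × 0.1 = 0.031
  Urn III: 0.14 × 0.015 = 0.0021
  Urn II: 0.35 × 0.27 = 0.0945
  Urn IV: 0.2 × 0.315 = 0.063
Sum = 0.1906.
P(Urn V | evidence) = 0.031 / 0.1906 ≈ 0.1626.

0.1626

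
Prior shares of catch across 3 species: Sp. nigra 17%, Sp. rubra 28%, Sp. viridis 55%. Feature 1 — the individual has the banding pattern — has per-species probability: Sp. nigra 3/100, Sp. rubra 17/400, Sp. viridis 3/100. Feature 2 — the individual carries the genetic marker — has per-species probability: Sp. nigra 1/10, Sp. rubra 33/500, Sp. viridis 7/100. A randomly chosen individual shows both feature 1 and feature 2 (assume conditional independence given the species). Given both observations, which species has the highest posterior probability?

Prior × likelihood for each hypothesis:
  Sp. nigra: 0.17 × 0.03 × 0.1 = 0.00051
  Sp. rubra: 0.28 × 0.0425 × 0.066 = 0.0007854
  Sp. viridis: 0.55 × 0.03 × 0.07 = 0.001155
Total = 0.0024504.
Largest term belongs to Sp. viridis, so Sp. viridis is most probable.

Sp. viridis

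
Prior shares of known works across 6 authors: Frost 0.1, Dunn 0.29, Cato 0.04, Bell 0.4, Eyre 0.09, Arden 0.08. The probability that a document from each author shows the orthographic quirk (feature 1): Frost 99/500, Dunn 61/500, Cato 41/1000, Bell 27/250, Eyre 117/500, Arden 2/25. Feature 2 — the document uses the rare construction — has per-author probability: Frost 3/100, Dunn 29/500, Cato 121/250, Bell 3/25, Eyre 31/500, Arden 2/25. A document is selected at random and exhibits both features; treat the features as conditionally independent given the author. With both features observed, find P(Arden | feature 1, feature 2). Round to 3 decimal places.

0.049

Prior × likelihood for each hypothesis:
  Frost: 0.1 × 0.198 × 0.03 = 0.000594
  Dunn: 0.29 × 0.122 × 0.058 = 0.00205204
  Cato: 0.04 × 0.041 × 0.484 = 0.00079376
  Bell: 0.4 × 0.108 × 0.12 = 0.005184
  Eyre: 0.09 × 0.234 × 0.062 = 0.00130572
  Arden: 0.08 × 0.08 × 0.08 = 0.000512
Total = 0.01044152.
P(Arden | evidence) = 0.000512 / 0.01044152 ≈ 0.049.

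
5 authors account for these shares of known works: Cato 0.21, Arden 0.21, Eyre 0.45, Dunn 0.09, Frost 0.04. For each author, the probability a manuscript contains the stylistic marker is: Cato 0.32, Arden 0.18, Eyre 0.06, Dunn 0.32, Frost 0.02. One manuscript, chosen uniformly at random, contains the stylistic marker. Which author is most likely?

Cato

Compute prior × likelihood for every hypothesis:
  Cato: 0.21 × 0.32 = 0.0672
  Arden: 0.21 × 0.18 = 0.0378
  Eyre: 0.45 × 0.06 = 0.027
  Dunn: 0.09 × 0.32 = 0.0288
  Frost: 0.04 × 0.02 = 0.0008
Normalizing constant = 0.1616.
Largest term belongs to Cato, so Cato is most probable.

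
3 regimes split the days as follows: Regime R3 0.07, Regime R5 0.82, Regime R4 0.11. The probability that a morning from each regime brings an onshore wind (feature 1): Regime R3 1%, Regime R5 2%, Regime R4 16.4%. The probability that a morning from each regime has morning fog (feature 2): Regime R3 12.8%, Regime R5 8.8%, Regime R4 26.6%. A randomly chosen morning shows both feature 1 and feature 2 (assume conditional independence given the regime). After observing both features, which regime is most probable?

Regime R4

Unnormalized posteriors (prior × likelihood):
  Regime R3: 0.07 × 0.01 × 0.128 = 0.0000896
  Regime R5: 0.82 × 0.02 × 0.088 = 0.0014432
  Regime R4: 0.11 × 0.164 × 0.266 = 0.00479864
Normalizing constant = 0.00633144.
Largest term belongs to Regime R4, so Regime R4 is most probable.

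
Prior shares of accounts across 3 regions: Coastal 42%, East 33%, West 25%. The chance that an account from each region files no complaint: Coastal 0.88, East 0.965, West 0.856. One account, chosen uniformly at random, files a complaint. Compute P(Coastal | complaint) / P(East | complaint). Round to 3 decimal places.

4.364

Taking complements, P(complaint | each) = Coastal 0.12, East 0.035, West 0.144.
By Bayes' rule, posterior ∝ prior × likelihood:
  Coastal: 0.42 × 0.12 = 0.0504
  East: 0.33 × 0.035 = 0.01155
  West: 0.25 × 0.144 = 0.036
Sum = 0.09795.
The ratio is 0.0504 / 0.01155 (the normalizer cancels) = 4.364.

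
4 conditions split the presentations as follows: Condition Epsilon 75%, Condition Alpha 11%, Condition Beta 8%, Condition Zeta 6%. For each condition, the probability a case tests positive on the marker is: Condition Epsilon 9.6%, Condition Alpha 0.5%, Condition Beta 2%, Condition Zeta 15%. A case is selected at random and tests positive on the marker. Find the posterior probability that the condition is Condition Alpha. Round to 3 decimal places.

0.007

Compute prior × likelihood for every hypothesis:
  Condition Epsilon: 0.75 × 0.096 = 0.072
  Condition Alpha: 0.11 × 0.005 = 0.00055
  Condition Beta: 0.08 × 0.02 = 0.0016
  Condition Zeta: 0.06 × 0.15 = 0.009
Normalizing constant = 0.08315.
P(Condition Alpha | evidence) = 0.00055 / 0.08315 ≈ 0.007.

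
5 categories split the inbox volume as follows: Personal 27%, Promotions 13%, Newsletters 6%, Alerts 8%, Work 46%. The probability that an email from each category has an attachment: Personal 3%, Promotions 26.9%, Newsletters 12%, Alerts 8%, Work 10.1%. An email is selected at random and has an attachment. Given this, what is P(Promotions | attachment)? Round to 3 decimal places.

Compute prior × likelihood for every hypothesis:
  Personal: 0.27 × 0.03 = 0.0081
  Promotions: 0.13 × 0.269 = 0.03497
  Newsletters: 0.06 × 0.12 = 0.0072
  Alerts: 0.08 × 0.08 = 0.0064
  Work: 0.46 × 0.101 = 0.04646
Total = 0.10313.
P(Promotions | evidence) = 0.03497 / 0.10313 ≈ 0.339.

0.339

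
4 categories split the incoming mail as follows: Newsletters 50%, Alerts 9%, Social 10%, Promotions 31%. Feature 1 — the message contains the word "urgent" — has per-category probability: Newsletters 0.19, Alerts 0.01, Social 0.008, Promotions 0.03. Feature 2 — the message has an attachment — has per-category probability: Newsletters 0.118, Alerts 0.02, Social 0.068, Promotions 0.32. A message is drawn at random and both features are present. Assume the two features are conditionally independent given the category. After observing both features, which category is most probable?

Newsletters

Unnormalized posteriors (prior × likelihood):
  Newsletters: 0.5 × 0.19 × 0.118 = 0.01121
  Alerts: 0.09 × 0.01 × 0.02 = 0.000018
  Social: 0.1 × 0.008 × 0.068 = 0.0000544
  Promotions: 0.31 × 0.03 × 0.32 = 0.002976
Sum = 0.0142584.
Largest term belongs to Newsletters, so Newsletters is most probable.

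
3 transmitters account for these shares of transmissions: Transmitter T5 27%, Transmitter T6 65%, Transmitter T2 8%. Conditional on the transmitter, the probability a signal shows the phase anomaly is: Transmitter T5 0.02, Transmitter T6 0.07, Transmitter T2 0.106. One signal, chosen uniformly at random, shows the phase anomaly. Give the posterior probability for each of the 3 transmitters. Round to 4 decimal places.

Transmitter T5 0.0909, Transmitter T6 0.7663, Transmitter T2 0.1428

Prior × likelihood for each hypothesis:
  Transmitter T5: 0.27 × 0.02 = 0.0054
  Transmitter T6: 0.65 × 0.07 = 0.0455
  Transmitter T2: 0.08 × 0.106 = 0.00848
Sum = 0.05938.
P(Transmitter T5 | anomaly) = 0.0054/0.05938 ≈ 0.0909
P(Transmitter T6 | anomaly) = 0.0455/0.05938 ≈ 0.7663
P(Transmitter T2 | anomaly) = 0.00848/0.05938 ≈ 0.1428
(Check: 0.0909+0.7663+0.1428 = 1.0000.)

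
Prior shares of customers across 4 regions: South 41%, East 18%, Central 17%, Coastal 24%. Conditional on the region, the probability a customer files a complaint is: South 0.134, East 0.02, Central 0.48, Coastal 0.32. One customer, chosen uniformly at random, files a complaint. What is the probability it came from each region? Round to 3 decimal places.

South 0.253, East 0.017, Central 0.376, Coastal 0.354

Prior × likelihood for each hypothesis:
  South: 0.41 × 0.134 = 0.05494
  East: 0.18 × 0.02 = 0.0036
  Central: 0.17 × 0.48 = 0.0816
  Coastal: 0.24 × 0.32 = 0.0768
Sum = 0.21694.
P(South | complaint) = 0.05494/0.21694 ≈ 0.253
P(East | complaint) = 0.0036/0.21694 ≈ 0.017
P(Central | complaint) = 0.0816/0.21694 ≈ 0.376
P(Coastal | complaint) = 0.0768/0.21694 ≈ 0.354
(Check: 0.253+0.017+0.376+0.354 = 1.000.)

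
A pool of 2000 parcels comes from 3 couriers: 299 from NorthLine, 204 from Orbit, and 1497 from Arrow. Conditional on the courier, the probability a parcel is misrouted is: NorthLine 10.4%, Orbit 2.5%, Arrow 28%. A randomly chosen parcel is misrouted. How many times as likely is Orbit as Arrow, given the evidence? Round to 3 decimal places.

Prior × likelihood for each hypothesis:
  NorthLine: 0.1495 × 0.104 = 0.015548
  Orbit: 0.102 × 0.025 = 0.00255
  Arrow: 0.7485 × 0.28 = 0.20958
Sum = 0.227678.
The ratio is 0.00255 / 0.20958 (the normalizer cancels) = 0.012.

0.012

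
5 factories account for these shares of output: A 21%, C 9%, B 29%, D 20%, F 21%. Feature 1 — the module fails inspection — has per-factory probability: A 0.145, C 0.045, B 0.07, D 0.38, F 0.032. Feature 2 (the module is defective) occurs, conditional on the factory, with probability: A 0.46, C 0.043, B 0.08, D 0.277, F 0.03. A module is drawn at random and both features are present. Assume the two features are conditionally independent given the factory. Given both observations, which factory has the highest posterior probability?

D

By Bayes' rule, posterior ∝ prior × likelihood:
  A: 0.21 × 0.145 × 0.46 = 0.014007
  C: 0.09 × 0.045 × 0.043 = 0.00017415
  B: 0.29 × 0.07 × 0.08 = 0.001624
  D: 0.2 × 0.38 × 0.277 = 0.021052
  F: 0.21 × 0.032 × 0.03 = 0.0002016
Total = 0.03705875.
Largest term belongs to D, so D is most probable.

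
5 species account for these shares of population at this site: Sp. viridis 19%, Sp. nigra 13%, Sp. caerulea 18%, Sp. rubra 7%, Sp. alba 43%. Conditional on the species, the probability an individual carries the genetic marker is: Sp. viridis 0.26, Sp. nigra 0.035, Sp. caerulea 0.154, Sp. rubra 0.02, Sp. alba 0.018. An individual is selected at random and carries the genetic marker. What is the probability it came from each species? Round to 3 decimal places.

Compute prior × likelihood for every hypothesis:
  Sp. viridis: 0.19 × 0.26 = 0.0494
  Sp. nigra: 0.13 × 0.035 = 0.00455
  Sp. caerulea: 0.18 × 0.154 = 0.02772
  Sp. rubra: 0.07 × 0.02 = 0.0014
  Sp. alba: 0.43 × 0.018 = 0.00774
Normalizing constant = 0.09081.
P(Sp. viridis | marker) = 0.0494/0.09081 ≈ 0.544
P(Sp. nigra | marker) = 0.00455/0.09081 ≈ 0.050
P(Sp. caerulea | marker) = 0.02772/0.09081 ≈ 0.305
P(Sp. rubra | marker) = 0.0014/0.09081 ≈ 0.015
P(Sp. alba | marker) = 0.00774/0.09081 ≈ 0.085

Sp. viridis 0.544, Sp. nigra 0.050, Sp. caerulea 0.305, Sp. rubra 0.015, Sp. alba 0.085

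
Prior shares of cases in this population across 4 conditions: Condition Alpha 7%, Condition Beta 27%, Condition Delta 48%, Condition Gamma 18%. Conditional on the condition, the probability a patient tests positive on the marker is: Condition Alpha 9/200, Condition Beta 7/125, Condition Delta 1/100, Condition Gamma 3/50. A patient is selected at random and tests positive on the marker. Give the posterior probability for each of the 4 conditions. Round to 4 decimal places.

Condition Alpha 0.0930, Condition Beta 0.4464, Condition Delta 0.1417, Condition Gamma 0.3189

Compute prior × likelihood for every hypothesis:
  Condition Alpha: 0.07 × 0.045 = 0.00315
  Condition Beta: 0.27 × 0.056 = 0.01512
  Condition Delta: 0.48 × 0.01 = 0.0048
  Condition Gamma: 0.18 × 0.06 = 0.0108
Total = 0.03387.
P(Condition Alpha | marker-positive) = 0.00315/0.03387 ≈ 0.0930
P(Condition Beta | marker-positive) = 0.01512/0.03387 ≈ 0.4464
P(Condition Delta | marker-positive) = 0.0048/0.03387 ≈ 0.1417
P(Condition Gamma | marker-positive) = 0.0108/0.03387 ≈ 0.3189
(Check: 0.0930+0.4464+0.1417+0.3189 = 1.0000.)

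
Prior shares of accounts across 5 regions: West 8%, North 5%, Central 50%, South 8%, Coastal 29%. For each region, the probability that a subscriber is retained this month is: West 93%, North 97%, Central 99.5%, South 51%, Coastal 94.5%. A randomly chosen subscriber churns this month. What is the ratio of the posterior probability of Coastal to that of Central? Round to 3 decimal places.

Taking complements, P(churn | each) = West 0.07, North 0.03, Central 0.005, South 0.49, Coastal 0.055.
Prior × likelihood for each hypothesis:
  West: 0.08 × 0.07 = 0.0056
  North: 0.05 × 0.03 = 0.0015
  Central: 0.5 × 0.005 = 0.0025
  South: 0.08 × 0.49 = 0.0392
  Coastal: 0.29 × 0.055 = 0.01595
Sum = 0.06475.
The ratio is 0.01595 / 0.0025 (the normalizer cancels) = 6.380.

6.380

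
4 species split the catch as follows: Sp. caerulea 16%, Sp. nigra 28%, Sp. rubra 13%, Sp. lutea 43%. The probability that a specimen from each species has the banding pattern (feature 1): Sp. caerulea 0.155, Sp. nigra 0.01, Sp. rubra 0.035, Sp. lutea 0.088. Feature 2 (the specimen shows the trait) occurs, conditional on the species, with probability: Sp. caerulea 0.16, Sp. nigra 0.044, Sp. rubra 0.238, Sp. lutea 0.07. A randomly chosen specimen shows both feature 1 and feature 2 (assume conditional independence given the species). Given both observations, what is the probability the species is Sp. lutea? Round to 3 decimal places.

By Bayes' rule, posterior ∝ prior × likelihood:
  Sp. caerulea: 0.16 × 0.155 × 0.16 = 0.003968
  Sp. nigra: 0.28 × 0.01 × 0.044 = 0.0001232
  Sp. rubra: 0.13 × 0.035 × 0.238 = 0.0010829
  Sp. lutea: 0.43 × 0.088 × 0.07 = 0.0026488
Total = 0.0078229.
P(Sp. lutea | evidence) = 0.0026488 / 0.0078229 ≈ 0.339.

0.339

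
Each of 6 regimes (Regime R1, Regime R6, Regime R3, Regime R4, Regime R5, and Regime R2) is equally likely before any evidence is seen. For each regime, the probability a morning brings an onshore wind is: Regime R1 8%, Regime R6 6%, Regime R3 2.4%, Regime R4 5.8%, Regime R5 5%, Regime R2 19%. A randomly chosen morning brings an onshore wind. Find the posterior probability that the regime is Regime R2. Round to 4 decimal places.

With a uniform prior (1/6 each), posterior ∝ likelihood:
  Regime R1: 0.08
  Regime R6: 0.06
  Regime R3: 0.024
  Regime R4: 0.058
  Regime R5: 0.05
  Regime R2: 0.19
Sum = 0.462.
P(Regime R2 | evidence) = 0.19 / 0.462 ≈ 0.4113.

0.4113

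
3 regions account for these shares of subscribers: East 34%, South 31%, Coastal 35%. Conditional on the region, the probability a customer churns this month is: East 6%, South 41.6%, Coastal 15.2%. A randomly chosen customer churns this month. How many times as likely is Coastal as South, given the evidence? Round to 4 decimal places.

0.4125

Compute prior × likelihood for every hypothesis:
  East: 0.34 × 0.06 = 0.0204
  South: 0.31 × 0.416 = 0.12896
  Coastal: 0.35 × 0.152 = 0.0532
Normalizing constant = 0.20256.
The ratio is 0.0532 / 0.12896 (the normalizer cancels) = 0.4125.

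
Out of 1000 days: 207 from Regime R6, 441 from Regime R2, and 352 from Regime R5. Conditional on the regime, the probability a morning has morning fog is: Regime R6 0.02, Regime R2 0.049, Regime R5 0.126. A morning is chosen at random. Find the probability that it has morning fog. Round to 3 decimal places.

0.070

By Bayes' rule, posterior ∝ prior × likelihood:
  Regime R6: 0.207 × 0.02 = 0.00414
  Regime R2: 0.441 × 0.049 = 0.021609
  Regime R5: 0.352 × 0.126 = 0.044352
P(fog) = 0.00414 + 0.021609 + 0.044352 = 0.070101 → 0.070.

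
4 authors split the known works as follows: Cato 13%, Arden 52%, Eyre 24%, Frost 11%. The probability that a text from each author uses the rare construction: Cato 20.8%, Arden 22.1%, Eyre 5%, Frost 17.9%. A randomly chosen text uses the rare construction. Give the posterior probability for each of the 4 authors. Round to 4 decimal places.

Cato 0.1557, Arden 0.6618, Eyre 0.0691, Frost 0.1134

Prior × likelihood for each hypothesis:
  Cato: 0.13 × 0.208 = 0.02704
  Arden: 0.52 × 0.221 = 0.11492
  Eyre: 0.24 × 0.05 = 0.012
  Frost: 0.11 × 0.179 = 0.01969
Sum = 0.17365.
P(Cato | rare-form) = 0.02704/0.17365 ≈ 0.1557
P(Arden | rare-form) = 0.11492/0.17365 ≈ 0.6618
P(Eyre | rare-form) = 0.012/0.17365 ≈ 0.0691
P(Frost | rare-form) = 0.01969/0.17365 ≈ 0.1134
(Check: 0.1557+0.6618+0.0691+0.1134 = 1.0000.)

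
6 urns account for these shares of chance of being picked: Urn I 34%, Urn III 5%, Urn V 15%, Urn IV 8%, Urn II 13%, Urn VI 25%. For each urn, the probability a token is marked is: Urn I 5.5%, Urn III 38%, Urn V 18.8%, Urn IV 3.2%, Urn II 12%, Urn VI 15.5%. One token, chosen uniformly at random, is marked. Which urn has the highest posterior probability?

Prior × likelihood for each hypothesis:
  Urn I: 0.34 × 0.055 = 0.0187
  Urn III: 0.05 × 0.38 = 0.019
  Urn V: 0.15 × 0.188 = 0.0282
  Urn IV: 0.08 × 0.032 = 0.00256
  Urn II: 0.13 × 0.12 = 0.0156
  Urn VI: 0.25 × 0.155 = 0.03875
Sum = 0.12281.
Largest term belongs to Urn VI, so Urn VI is most probable.

Urn VI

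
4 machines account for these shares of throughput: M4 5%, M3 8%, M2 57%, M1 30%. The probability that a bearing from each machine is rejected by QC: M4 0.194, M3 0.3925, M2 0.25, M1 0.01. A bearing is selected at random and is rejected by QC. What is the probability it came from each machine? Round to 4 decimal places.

Compute prior × likelihood for every hypothesis:
  M4: 0.05 × 0.194 = 0.0097
  M3: 0.08 × 0.3925 = 0.0314
  M2: 0.57 × 0.25 = 0.1425
  M1: 0.3 × 0.01 = 0.003
Normalizing constant = 0.1866.
P(M4 | rejected) = 0.0097/0.1866 ≈ 0.0520
P(M3 | rejected) = 0.0314/0.1866 ≈ 0.1683
P(M2 | rejected) = 0.1425/0.1866 ≈ 0.7637
P(M1 | rejected) = 0.003/0.1866 ≈ 0.0161
(Check: 0.0520+0.1683+0.7637+0.0161 = 1.0001.)

M4 0.0520, M3 0.1683, M2 0.7637, M1 0.0161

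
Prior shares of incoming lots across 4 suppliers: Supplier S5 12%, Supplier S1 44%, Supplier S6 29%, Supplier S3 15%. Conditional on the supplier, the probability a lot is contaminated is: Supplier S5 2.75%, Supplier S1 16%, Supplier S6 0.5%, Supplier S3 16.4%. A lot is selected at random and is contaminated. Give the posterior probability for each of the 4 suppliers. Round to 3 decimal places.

Supplier S5 0.033, Supplier S1 0.706, Supplier S6 0.015, Supplier S3 0.247

Compute prior × likelihood for every hypothesis:
  Supplier S5: 0.12 × 0.0275 = 0.0033
  Supplier S1: 0.44 × 0.16 = 0.0704
  Supplier S6: 0.29 × 0.005 = 0.00145
  Supplier S3: 0.15 × 0.164 = 0.0246
Sum = 0.09975.
P(Supplier S5 | contaminated) = 0.0033/0.09975 ≈ 0.033
P(Supplier S1 | contaminated) = 0.0704/0.09975 ≈ 0.706
P(Supplier S6 | contaminated) = 0.00145/0.09975 ≈ 0.015
P(Supplier S3 | contaminated) = 0.0246/0.09975 ≈ 0.247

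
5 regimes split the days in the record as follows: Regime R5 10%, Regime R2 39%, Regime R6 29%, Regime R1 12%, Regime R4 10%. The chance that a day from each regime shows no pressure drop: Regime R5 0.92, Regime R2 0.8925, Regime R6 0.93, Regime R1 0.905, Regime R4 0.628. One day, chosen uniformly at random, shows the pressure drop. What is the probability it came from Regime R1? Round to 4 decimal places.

0.0959

Taking complements, P(drop | each) = Regime R5 0.08, Regime R2 0.1075, Regime R6 0.07, Regime R1 0.095, Regime R4 0.372.
By Bayes' rule, posterior ∝ prior × likelihood:
  Regime R5: 0.1 × 0.08 = 0.008
  Regime R2: 0.39 × 0.1075 = 0.041925
  Regime R6: 0.29 × 0.07 = 0.0203
  Regime R1: 0.12 × 0.095 = 0.0114
  Regime R4: 0.1 × 0.372 = 0.0372
Normalizing constant = 0.118825.
P(Regime R1 | evidence) = 0.0114 / 0.118825 ≈ 0.0959.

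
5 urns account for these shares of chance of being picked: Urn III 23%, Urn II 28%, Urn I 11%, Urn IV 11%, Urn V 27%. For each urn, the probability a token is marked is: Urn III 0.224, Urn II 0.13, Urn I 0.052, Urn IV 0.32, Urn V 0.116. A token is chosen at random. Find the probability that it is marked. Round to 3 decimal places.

Prior × likelihood for each hypothesis:
  Urn III: 0.23 × 0.224 = 0.05152
  Urn II: 0.28 × 0.13 = 0.0364
  Urn I: 0.11 × 0.052 = 0.00572
  Urn IV: 0.11 × 0.32 = 0.0352
  Urn V: 0.27 × 0.116 = 0.03132
P(marked) = 0.05152 + 0.0364 + 0.00572 + 0.0352 + 0.03132 = 0.16016 → 0.160.

0.160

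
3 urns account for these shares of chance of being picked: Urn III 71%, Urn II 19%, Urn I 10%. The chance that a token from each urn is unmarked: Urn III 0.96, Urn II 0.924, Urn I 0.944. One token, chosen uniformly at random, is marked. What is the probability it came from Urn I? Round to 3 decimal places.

Taking complements, P(marked | each) = Urn III 0.04, Urn II 0.076, Urn I 0.056.
Unnormalized posteriors (prior × likelihood):
  Urn III: 0.71 × 0.04 = 0.0284
  Urn II: 0.19 × 0.076 = 0.01444
  Urn I: 0.1 × 0.056 = 0.0056
Total = 0.04844.
P(Urn I | evidence) = 0.0056 / 0.04844 ≈ 0.116.

0.116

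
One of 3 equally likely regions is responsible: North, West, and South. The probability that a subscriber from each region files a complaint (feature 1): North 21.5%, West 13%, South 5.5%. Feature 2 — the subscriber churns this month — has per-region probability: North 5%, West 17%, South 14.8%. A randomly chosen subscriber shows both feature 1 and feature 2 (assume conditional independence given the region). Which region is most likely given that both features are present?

With a uniform prior (1/3 each), posterior ∝ likelihood:
  North: 0.215 × 0.05 = 0.01075
  West: 0.13 × 0.17 = 0.0221
  South: 0.055 × 0.148 = 0.00814
Normalizing constant = 0.04099.
Largest term belongs to West, so West is most probable.

West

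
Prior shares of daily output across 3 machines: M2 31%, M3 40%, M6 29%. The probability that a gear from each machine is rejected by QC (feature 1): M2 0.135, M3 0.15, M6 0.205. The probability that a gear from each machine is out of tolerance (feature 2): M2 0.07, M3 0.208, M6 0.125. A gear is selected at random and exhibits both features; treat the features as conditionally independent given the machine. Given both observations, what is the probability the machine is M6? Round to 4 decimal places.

0.3254

Prior × likelihood for each hypothesis:
  M2: 0.31 × 0.135 × 0.07 = 0.0029295
  M3: 0.4 × 0.15 × 0.208 = 0.01248
  M6: 0.29 × 0.205 × 0.125 = 0.00743125
Sum = 0.02284075.
P(M6 | evidence) = 0.00743125 / 0.02284075 ≈ 0.3254.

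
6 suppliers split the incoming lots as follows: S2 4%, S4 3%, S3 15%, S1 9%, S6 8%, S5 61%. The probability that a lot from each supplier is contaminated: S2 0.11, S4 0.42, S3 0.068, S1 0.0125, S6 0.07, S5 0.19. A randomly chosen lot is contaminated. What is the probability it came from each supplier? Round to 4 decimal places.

S2 0.0294, S4 0.0841, S3 0.0681, S1 0.0075, S6 0.0374, S5 0.7736

By Bayes' rule, posterior ∝ prior × likelihood:
  S2: 0.04 × 0.11 = 0.0044
  S4: 0.03 × 0.42 = 0.0126
  S3: 0.15 × 0.068 = 0.0102
  S1: 0.09 × 0.0125 = 0.001125
  S6: 0.08 × 0.07 = 0.0056
  S5: 0.61 × 0.19 = 0.1159
Normalizing constant = 0.149825.
P(S2 | contaminated) = 0.0044/0.149825 ≈ 0.0294
P(S4 | contaminated) = 0.0126/0.149825 ≈ 0.0841
P(S3 | contaminated) = 0.0102/0.149825 ≈ 0.0681
P(S1 | contaminated) = 0.001125/0.149825 ≈ 0.0075
P(S6 | contaminated) = 0.0056/0.149825 ≈ 0.0374
P(S5 | contaminated) = 0.1159/0.149825 ≈ 0.7736
(Check: 0.0294+0.0841+0.0681+0.0075+0.0374+0.7736 = 1.0001.)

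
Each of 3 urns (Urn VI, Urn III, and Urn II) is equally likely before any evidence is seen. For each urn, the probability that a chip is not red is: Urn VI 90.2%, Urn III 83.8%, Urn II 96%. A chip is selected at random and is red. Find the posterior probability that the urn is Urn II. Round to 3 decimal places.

Taking complements, P(red | each) = Urn VI 0.098, Urn III 0.162, Urn II 0.04.
With a uniform prior (1/3 each), posterior ∝ likelihood:
  Urn VI: 0.098
  Urn III: 0.162
  Urn II: 0.04
Normalizing constant = 0.3.
P(Urn II | evidence) = 0.04 / 0.3 ≈ 0.133.

0.133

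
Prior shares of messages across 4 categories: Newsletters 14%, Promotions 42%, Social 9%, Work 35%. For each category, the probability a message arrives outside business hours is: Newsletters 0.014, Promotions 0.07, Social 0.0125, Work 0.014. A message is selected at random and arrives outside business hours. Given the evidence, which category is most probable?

Promotions

Prior × likelihood for each hypothesis:
  Newsletters: 0.14 × 0.014 = 0.00196
  Promotions: 0.42 × 0.07 = 0.0294
  Social: 0.09 × 0.0125 = 0.001125
  Work: 0.35 × 0.014 = 0.0049
Total = 0.037385.
Largest term belongs to Promotions, so Promotions is most probable.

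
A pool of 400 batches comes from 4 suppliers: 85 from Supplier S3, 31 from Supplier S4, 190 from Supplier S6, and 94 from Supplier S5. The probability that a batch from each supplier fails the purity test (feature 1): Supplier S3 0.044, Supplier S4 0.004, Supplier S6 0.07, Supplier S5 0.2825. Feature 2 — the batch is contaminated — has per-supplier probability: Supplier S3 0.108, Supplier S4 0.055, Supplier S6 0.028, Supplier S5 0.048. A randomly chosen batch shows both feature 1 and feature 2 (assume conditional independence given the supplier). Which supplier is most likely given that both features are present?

Supplier S5

Compute prior × likelihood for every hypothesis:
  Supplier S3: 0.2125 × 0.044 × 0.108 = 0.0010098
  Supplier S4: 0.0775 × 0.004 × 0.055 = 0.00001705
  Supplier S6: 0.475 × 0.07 × 0.028 = 0.000931
  Supplier S5: 0.235 × 0.2825 × 0.048 = 0.0031866
Sum = 0.00514445.
Largest term belongs to Supplier S5, so Supplier S5 is most probable.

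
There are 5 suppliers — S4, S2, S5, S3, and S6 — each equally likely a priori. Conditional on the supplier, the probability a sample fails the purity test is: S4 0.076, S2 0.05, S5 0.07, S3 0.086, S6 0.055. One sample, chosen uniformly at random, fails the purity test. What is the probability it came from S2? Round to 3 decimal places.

With a uniform prior (1/5 each), posterior ∝ likelihood:
  S4: 0.076
  S2: 0.05
  S5: 0.07
  S3: 0.086
  S6: 0.055
Sum = 0.337.
P(S2 | evidence) = 0.05 / 0.337 ≈ 0.148.

0.148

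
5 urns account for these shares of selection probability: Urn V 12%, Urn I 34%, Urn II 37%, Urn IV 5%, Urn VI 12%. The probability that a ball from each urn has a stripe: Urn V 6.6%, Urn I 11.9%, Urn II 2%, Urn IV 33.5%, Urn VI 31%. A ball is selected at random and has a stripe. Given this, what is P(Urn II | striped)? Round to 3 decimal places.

0.067

Compute prior × likelihood for every hypothesis:
  Urn V: 0.12 × 0.066 = 0.00792
  Urn I: 0.34 × 0.119 = 0.04046
  Urn II: 0.37 × 0.02 = 0.0074
  Urn IV: 0.05 × 0.335 = 0.01675
  Urn VI: 0.12 × 0.31 = 0.0372
Normalizing constant = 0.10973.
P(Urn II | evidence) = 0.0074 / 0.10973 ≈ 0.067.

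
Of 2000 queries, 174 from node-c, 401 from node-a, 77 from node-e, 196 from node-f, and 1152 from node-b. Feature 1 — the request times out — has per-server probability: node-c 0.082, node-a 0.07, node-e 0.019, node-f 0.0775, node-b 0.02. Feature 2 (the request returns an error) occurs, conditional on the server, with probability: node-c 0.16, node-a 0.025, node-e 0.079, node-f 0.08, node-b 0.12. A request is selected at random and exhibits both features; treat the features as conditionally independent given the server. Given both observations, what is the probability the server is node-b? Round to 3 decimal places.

Unnormalized posteriors (prior × likelihood):
  node-c: 0.087 × 0.082 × 0.16 = 0.00114144
  node-a: 0.2005 × 0.07 × 0.025 = 0.000350875
  node-e: 0.0385 × 0.019 × 0.079 = 0.0000577885
  node-f: 0.098 × 0.0775 × 0.08 = 0.0006076
  node-b: 0.576 × 0.02 × 0.12 = 0.0013824
Total = 0.0035401035.
P(node-b | evidence) = 0.0013824 / 0.0035401035 ≈ 0.390.

0.390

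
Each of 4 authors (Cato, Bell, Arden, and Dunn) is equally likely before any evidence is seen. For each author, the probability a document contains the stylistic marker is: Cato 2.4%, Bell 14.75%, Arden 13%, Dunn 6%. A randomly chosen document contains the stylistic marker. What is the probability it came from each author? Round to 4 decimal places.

With a uniform prior (1/4 each), posterior ∝ likelihood:
  Cato: 0.024
  Bell: 0.1475
  Arden: 0.13
  Dunn: 0.06
Normalizing constant = 0.3615.
P(Cato | marker) = 0.024/0.3615 ≈ 0.0664
P(Bell | marker) = 0.1475/0.3615 ≈ 0.4080
P(Arden | marker) = 0.13/0.3615 ≈ 0.3596
P(Dunn | marker) = 0.06/0.3615 ≈ 0.1660
(Check: 0.0664+0.4080+0.3596+0.1660 = 1.0000.)

Cato 0.0664, Bell 0.4080, Arden 0.3596, Dunn 0.1660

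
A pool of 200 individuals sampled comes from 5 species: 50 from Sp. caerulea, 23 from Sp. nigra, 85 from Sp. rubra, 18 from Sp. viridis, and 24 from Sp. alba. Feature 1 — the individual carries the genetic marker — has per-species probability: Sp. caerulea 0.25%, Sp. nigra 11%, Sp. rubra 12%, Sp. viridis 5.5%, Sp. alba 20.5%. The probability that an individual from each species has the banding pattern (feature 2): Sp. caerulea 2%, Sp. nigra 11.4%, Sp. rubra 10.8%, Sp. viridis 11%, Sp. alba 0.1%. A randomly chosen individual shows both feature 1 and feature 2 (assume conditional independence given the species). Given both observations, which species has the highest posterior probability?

By Bayes' rule, posterior ∝ prior × likelihood:
  Sp. caerulea: 0.25 × 0.0025 × 0.02 = 0.0000125
  Sp. nigra: 0.115 × 0.11 × 0.114 = 0.0014421
  Sp. rubra: 0.425 × 0.12 × 0.108 = 0.005508
  Sp. viridis: 0.09 × 0.055 × 0.11 = 0.0005445
  Sp. alba: 0.12 × 0.205 × 0.001 = 0.0000246
Sum = 0.0075317.
Largest term belongs to Sp. rubra, so Sp. rubra is most probable.

Sp. rubra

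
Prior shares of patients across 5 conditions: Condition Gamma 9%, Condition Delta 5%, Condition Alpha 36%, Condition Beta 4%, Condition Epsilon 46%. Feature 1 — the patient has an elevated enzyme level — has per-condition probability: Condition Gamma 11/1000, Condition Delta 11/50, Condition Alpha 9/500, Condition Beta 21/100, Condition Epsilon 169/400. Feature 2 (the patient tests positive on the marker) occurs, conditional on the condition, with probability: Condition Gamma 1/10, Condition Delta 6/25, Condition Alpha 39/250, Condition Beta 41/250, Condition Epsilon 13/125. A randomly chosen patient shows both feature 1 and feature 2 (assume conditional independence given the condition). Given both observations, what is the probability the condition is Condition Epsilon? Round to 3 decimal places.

0.798

Unnormalized posteriors (prior × likelihood):
  Condition Gamma: 0.09 × 0.011 × 0.1 = 0.000099
  Condition Delta: 0.05 × 0.22 × 0.24 = 0.00264
  Condition Alpha: 0.36 × 0.018 × 0.156 = 0.00101088
  Condition Beta: 0.04 × 0.21 × 0.164 = 0.0013776
  Condition Epsilon: 0.46 × 0.4225 × 0.104 = 0.0202124
Sum = 0.02533988.
P(Condition Epsilon | evidence) = 0.0202124 / 0.02533988 ≈ 0.798.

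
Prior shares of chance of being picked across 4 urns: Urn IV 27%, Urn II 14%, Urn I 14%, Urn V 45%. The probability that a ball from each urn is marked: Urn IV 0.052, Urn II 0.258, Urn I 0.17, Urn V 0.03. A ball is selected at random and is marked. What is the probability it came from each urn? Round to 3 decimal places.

Compute prior × likelihood for every hypothesis:
  Urn IV: 0.27 × 0.052 = 0.01404
  Urn II: 0.14 × 0.258 = 0.03612
  Urn I: 0.14 × 0.17 = 0.0238
  Urn V: 0.45 × 0.03 = 0.0135
Normalizing constant = 0.08746.
P(Urn IV | marked) = 0.01404/0.08746 ≈ 0.161
P(Urn II | marked) = 0.03612/0.08746 ≈ 0.413
P(Urn I | marked) = 0.0238/0.08746 ≈ 0.272
P(Urn V | marked) = 0.0135/0.08746 ≈ 0.154

Urn IV 0.161, Urn II 0.413, Urn I 0.272, Urn V 0.154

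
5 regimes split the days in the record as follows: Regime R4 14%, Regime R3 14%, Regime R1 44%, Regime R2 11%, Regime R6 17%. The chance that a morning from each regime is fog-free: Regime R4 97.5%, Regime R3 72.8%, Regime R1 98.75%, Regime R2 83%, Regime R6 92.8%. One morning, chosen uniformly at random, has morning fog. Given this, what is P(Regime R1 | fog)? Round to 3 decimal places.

Taking complements, P(fog | each) = Regime R4 0.025, Regime R3 0.272, Regime R1 0.0125, Regime R2 0.17, Regime R6 0.072.
Unnormalized posteriors (prior × likelihood):
  Regime R4: 0.14 × 0.025 = 0.0035
  Regime R3: 0.14 × 0.272 = 0.03808
  Regime R1: 0.44 × 0.0125 = 0.0055
  Regime R2: 0.11 × 0.17 = 0.0187
  Regime R6: 0.17 × 0.072 = 0.01224
Total = 0.07802.
P(Regime R1 | evidence) = 0.0055 / 0.07802 ≈ 0.070.

0.070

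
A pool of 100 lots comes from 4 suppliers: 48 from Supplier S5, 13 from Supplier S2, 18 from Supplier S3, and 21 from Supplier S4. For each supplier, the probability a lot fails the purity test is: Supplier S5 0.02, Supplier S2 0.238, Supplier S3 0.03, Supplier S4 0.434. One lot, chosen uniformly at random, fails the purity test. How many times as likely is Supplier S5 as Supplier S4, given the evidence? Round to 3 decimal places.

0.105

By Bayes' rule, posterior ∝ prior × likelihood:
  Supplier S5: 0.48 × 0.02 = 0.0096
  Supplier S2: 0.13 × 0.238 = 0.03094
  Supplier S3: 0.18 × 0.03 = 0.0054
  Supplier S4: 0.21 × 0.434 = 0.09114
Normalizing constant = 0.13708.
The ratio is 0.0096 / 0.09114 (the normalizer cancels) = 0.105.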